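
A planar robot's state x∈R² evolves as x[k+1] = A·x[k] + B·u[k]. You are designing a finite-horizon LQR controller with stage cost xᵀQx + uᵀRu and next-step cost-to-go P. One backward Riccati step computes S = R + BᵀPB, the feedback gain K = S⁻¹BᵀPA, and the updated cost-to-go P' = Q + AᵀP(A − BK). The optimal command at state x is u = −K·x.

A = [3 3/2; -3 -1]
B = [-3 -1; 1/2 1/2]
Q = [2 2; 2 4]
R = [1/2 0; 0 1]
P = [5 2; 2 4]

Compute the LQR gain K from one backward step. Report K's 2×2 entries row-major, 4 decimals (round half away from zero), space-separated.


-0.1026 -0.2222 -2.1538 -0.6667

BᵀP = [-14.0000 -4.0000; -4.0000 0.0000]
S = R + BᵀPB = [1/2 0; 0 1] + [40.0000 12.0000; 12.0000 4.0000] = [40.5000 12.0000; 12.0000 5.0000]
BᵀPA = [-30.0000 -17.0000; -12.0000 -6.0000]
K = S⁻¹·BᵀPA = [-0.1026 -0.2222; -2.1538 -0.6667]
A−BK = [0.5385 0.1667; -1.8718 -0.5556]
AᵀP(A−BK) = [16.0769 4.8333; 4.8333 1.4722]
P' = Q + AᵀP(A−BK) = [18.0769 6.8333; 6.8333 5.4722]
tr(P') = 23.5491


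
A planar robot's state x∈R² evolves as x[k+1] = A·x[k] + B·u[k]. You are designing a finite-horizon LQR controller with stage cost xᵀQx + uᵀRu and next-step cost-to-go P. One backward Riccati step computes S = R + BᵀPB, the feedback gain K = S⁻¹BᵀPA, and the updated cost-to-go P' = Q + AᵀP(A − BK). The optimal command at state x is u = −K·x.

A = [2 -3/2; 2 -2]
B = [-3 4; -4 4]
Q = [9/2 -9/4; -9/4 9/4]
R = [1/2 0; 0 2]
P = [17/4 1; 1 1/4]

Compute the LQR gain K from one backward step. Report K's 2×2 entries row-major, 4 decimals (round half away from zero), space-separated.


-0.4450 0.3579 0.1421 -0.1113

BᵀP = [-16.7500 -4.0000; 21.0000 5.0000]
S = R + BᵀPB = [1/2 0; 0 2] + [66.2500 -83.0000; -83.0000 104.0000] = [66.7500 -83.0000; -83.0000 106.0000]
BᵀPA = [-41.5000 33.1250; 52.0000 -41.5000]
K = S⁻¹·BᵀPA = [-0.4450 0.3579; 0.1421 -0.1113]
A−BK = [0.0965 0.0188; -0.3485 -0.1233]
AᵀP(A−BK) = [0.1421 -0.1113; -0.1113 0.0895]
P' = Q + AᵀP(A−BK) = [4.6421 -2.3613; -2.3613 2.3395]
tr(P') = 6.9816


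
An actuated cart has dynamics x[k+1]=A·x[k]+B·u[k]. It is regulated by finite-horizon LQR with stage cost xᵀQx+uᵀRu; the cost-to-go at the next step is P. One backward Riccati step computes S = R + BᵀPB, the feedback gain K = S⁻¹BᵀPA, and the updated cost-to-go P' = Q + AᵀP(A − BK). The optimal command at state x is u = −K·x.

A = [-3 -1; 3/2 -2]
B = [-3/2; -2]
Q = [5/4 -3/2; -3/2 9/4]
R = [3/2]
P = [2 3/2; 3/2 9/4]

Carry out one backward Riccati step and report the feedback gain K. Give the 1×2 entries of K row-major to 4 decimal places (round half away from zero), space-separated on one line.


BᵀP = [-6.0000 -6.7500]
S = R + BᵀPB = [3/2] + [22.5000] = [24.0000]
BᵀPA = [7.8750 19.5000]
K = S⁻¹·BᵀPA = [0.3281 0.8125]
A−BK = [-2.5078 0.2188; 2.1563 -0.3750]
AᵀP(A−BK) = [6.9785 -0.3984; -0.3984 1.1563]
P' = Q + AᵀP(A−BK) = [8.2285 -1.8984; -1.8984 3.4063]
tr(P') = 11.6348

0.3281 0.8125


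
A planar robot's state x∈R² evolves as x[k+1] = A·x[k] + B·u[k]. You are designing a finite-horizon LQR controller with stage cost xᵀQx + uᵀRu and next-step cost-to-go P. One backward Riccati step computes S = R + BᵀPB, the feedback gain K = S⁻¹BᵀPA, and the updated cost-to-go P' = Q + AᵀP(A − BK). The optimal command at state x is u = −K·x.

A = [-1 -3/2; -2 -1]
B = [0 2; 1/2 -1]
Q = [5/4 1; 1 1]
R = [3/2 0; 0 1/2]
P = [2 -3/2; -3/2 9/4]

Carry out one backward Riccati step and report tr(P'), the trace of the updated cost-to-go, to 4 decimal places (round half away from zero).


BᵀP = [-0.7500 1.1250; 5.5000 -5.2500]
S = R + BᵀPB = [3/2 0; 0 1/2] + [0.5625 -2.6250; -2.6250 16.2500] = [2.0625 -2.6250; -2.6250 16.7500]
BᵀPA = [-1.5000 0.0000; 5.0000 -3.0000]
K = S⁻¹·BᵀPA = [-0.4339 -0.2847; 0.2305 -0.2237]
A−BK = [-1.4610 -1.0525; -1.5525 -1.0814]
AᵀP(A−BK) = [3.1966 2.1915; 2.1915 1.5788]
P' = Q + AᵀP(A−BK) = [4.4466 3.1915; 3.1915 2.5788]
tr(P') = 7.0254

7.0254


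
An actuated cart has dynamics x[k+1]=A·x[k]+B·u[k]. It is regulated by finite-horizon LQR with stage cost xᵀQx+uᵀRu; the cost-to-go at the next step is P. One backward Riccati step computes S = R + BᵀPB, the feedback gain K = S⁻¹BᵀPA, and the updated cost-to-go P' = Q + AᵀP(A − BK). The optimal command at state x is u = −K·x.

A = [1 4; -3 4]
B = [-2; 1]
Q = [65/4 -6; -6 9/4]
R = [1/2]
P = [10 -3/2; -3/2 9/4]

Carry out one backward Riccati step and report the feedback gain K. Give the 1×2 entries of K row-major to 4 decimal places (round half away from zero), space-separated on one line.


-0.7641 -1.3333

BᵀP = [-21.5000 5.2500]
S = R + BᵀPB = [1/2] + [48.2500] = [48.7500]
BᵀPA = [-37.2500 -65.0000]
K = S⁻¹·BᵀPA = [-0.7641 -1.3333]
A−BK = [-0.5282 1.3333; -2.2359 5.3333]
AᵀP(A−BK) = [10.7872 -24.6667; -24.6667 61.3333]
P' = Q + AᵀP(A−BK) = [27.0372 -30.6667; -30.6667 63.5833]
tr(P') = 90.6205


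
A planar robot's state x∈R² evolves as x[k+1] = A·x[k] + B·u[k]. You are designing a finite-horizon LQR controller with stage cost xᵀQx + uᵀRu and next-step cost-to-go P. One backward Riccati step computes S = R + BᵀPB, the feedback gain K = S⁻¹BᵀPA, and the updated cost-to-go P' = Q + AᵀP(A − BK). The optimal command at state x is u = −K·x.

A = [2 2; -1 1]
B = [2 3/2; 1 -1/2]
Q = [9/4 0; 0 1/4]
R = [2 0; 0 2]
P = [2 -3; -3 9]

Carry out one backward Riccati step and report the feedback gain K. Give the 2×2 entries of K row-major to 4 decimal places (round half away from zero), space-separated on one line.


-0.1429 0.7143 1.3585 0.0000

BᵀP = [1.0000 3.0000; 4.5000 -9.0000]
S = R + BᵀPB = [2 0; 0 2] + [5.0000 0.0000; 0.0000 11.2500] = [7.0000 0.0000; 0.0000 13.2500]
BᵀPA = [-1.0000 5.0000; 18.0000 0.0000]
K = S⁻¹·BᵀPA = [-0.1429 0.7143; 1.3585 0.0000]
A−BK = [0.2480 0.5714; -0.1779 0.2857]
AᵀP(A−BK) = [4.4043 -0.2857; -0.2857 1.4286]
P' = Q + AᵀP(A−BK) = [6.6543 -0.2857; -0.2857 1.6786]
tr(P') = 8.3329


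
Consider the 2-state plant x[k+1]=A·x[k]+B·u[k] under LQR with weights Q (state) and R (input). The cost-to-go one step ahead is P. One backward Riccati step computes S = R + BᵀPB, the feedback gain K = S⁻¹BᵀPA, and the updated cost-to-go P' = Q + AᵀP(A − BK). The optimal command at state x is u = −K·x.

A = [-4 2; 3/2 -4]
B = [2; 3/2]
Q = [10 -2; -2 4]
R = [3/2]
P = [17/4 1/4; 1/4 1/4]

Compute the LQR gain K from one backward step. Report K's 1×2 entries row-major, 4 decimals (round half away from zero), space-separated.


BᵀP = [8.8750 0.8750]
S = R + BᵀPB = [3/2] + [19.0625] = [20.5625]
BᵀPA = [-34.1875 14.2500]
K = S⁻¹·BᵀPA = [-1.6626 0.6930]
A−BK = [-0.6748 0.6140; 3.9939 -5.0395]
AᵀP(A−BK) = [8.7219 -7.0578; -7.0578 7.1246]
P' = Q + AᵀP(A−BK) = [18.7219 -9.0578; -9.0578 11.1246]
tr(P') = 29.8465

-1.6626 0.6930


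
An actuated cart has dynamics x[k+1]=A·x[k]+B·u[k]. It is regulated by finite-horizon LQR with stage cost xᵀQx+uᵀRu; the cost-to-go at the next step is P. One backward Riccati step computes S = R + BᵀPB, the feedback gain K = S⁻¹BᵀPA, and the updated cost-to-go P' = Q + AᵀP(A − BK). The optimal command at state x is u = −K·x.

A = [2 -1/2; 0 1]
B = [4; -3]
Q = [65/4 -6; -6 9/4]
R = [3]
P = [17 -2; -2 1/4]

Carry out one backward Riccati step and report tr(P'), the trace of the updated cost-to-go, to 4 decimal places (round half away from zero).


19.2196

BᵀP = [74.0000 -8.7500]
S = R + BᵀPB = [3] + [322.2500] = [325.2500]
BᵀPA = [148.0000 -45.7500]
K = S⁻¹·BᵀPA = [0.4550 -0.1407]
A−BK = [0.1799 0.0626; 1.3651 0.5780]
AᵀP(A−BK) = [0.6549 -0.1822; -0.1822 0.0648]
P' = Q + AᵀP(A−BK) = [16.9049 -6.1822; -6.1822 2.3148]
tr(P') = 19.2196


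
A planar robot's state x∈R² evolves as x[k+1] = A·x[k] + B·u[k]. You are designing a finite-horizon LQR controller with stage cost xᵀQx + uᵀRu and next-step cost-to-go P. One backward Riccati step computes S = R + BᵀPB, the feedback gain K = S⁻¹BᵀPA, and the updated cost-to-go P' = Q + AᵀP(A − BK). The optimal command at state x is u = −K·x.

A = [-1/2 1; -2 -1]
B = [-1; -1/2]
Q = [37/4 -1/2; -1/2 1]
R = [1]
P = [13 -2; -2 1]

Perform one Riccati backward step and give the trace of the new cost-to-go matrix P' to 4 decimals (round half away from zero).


BᵀP = [-12.0000 1.5000]
S = R + BᵀPB = [1] + [11.2500] = [12.2500]
BᵀPA = [3.0000 -13.5000]
K = S⁻¹·BᵀPA = [0.2449 -1.1020]
A−BK = [-0.2551 -0.1020; -1.8776 -1.5510]
AᵀP(A−BK) = [2.5153 1.8061; 1.8061 3.1224]
P' = Q + AᵀP(A−BK) = [11.7653 1.3061; 1.3061 4.1224]
tr(P') = 15.8878

15.8878


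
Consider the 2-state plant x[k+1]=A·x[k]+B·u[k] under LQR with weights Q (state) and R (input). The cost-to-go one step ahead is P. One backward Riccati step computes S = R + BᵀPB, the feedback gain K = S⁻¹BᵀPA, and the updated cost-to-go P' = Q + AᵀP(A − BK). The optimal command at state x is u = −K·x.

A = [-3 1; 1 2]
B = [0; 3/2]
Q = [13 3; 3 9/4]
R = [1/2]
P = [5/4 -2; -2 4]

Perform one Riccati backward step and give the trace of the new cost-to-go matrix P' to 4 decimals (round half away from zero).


BᵀP = [-3.0000 6.0000]
S = R + BᵀPB = [1/2] + [9.0000] = [9.5000]
BᵀPA = [15.0000 9.0000]
K = S⁻¹·BᵀPA = [1.5789 0.9474]
A−BK = [-3.0000 1.0000; -1.3684 0.5789]
AᵀP(A−BK) = [3.5658 0.0395; 0.0395 0.7237]
P' = Q + AᵀP(A−BK) = [16.5658 3.0395; 3.0395 2.9737]
tr(P') = 19.5395

19.5395


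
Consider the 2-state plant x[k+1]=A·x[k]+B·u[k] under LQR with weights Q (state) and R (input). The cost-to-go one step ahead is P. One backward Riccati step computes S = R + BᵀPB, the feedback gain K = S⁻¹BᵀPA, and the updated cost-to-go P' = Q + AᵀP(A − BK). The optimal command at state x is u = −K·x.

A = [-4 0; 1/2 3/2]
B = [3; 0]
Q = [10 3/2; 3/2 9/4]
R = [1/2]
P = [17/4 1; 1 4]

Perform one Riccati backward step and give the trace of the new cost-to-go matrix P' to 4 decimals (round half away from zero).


22.4952

BᵀP = [12.7500 3.0000]
S = R + BᵀPB = [1/2] + [38.2500] = [38.7500]
BᵀPA = [-49.5000 4.5000]
K = S⁻¹·BᵀPA = [-1.2774 0.1161]
A−BK = [-0.1677 -0.3484; 0.5000 1.5000]
AᵀP(A−BK) = [1.7677 2.7484; 2.7484 8.4774]
P' = Q + AᵀP(A−BK) = [11.7677 4.2484; 4.2484 10.7274]
tr(P') = 22.4952


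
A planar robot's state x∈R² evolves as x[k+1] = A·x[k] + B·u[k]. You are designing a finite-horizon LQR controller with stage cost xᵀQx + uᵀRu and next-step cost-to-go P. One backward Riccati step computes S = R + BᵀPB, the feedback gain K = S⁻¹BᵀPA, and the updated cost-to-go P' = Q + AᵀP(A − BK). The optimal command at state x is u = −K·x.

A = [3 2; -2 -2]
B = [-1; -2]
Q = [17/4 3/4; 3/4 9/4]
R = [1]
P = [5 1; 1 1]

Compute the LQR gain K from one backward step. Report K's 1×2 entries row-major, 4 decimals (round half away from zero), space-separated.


BᵀP = [-7.0000 -3.0000]
S = R + BᵀPB = [1] + [13.0000] = [14.0000]
BᵀPA = [-15.0000 -8.0000]
K = S⁻¹·BᵀPA = [-1.0714 -0.5714]
A−BK = [1.9286 1.4286; -4.1429 -3.1429]
AᵀP(A−BK) = [20.9286 15.4286; 15.4286 11.4286]
P' = Q + AᵀP(A−BK) = [25.1786 16.1786; 16.1786 13.6786]
tr(P') = 38.8571

-1.0714 -0.5714


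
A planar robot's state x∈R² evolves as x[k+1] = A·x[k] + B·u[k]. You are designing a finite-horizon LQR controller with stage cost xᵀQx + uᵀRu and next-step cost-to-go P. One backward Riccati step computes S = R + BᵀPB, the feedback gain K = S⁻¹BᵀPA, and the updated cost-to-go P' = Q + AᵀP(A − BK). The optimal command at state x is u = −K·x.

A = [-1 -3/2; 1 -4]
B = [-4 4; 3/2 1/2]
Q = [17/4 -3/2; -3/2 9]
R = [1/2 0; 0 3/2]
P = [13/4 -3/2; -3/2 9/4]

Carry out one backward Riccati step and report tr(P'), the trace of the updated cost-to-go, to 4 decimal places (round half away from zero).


20.2881

BᵀP = [-15.2500 9.3750; 12.2500 -4.8750]
S = R + BᵀPB = [1/2 0; 0 3/2] + [75.0625 -56.3125; -56.3125 46.5625] = [75.5625 -56.3125; -56.3125 48.0625]
BᵀPA = [24.6250 -14.6250; -17.1250 1.1250]
K = S⁻¹·BᵀPA = [0.4758 -1.3885; 0.2012 -1.6034]
A−BK = [0.0985 -0.6403; 0.1856 -1.1156]
AᵀP(A−BK) = [0.2282 -1.1421; -1.1421 6.8100]
P' = Q + AᵀP(A−BK) = [4.4782 -2.6421; -2.6421 15.8100]
tr(P') = 20.2881


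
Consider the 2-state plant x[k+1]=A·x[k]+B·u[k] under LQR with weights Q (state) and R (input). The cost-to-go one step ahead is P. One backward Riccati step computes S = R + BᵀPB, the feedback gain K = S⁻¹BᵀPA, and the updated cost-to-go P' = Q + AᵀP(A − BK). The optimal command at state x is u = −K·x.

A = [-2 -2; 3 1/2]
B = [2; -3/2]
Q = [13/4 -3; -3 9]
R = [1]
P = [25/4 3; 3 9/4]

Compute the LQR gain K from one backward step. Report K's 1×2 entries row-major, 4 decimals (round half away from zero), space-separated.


BᵀP = [8.0000 2.6250]
S = R + BᵀPB = [1] + [12.0625] = [13.0625]
BᵀPA = [-8.1250 -14.6875]
K = S⁻¹·BᵀPA = [-0.6220 -1.1244]
A−BK = [-0.7560 0.2488; 2.0670 -1.1866]
AᵀP(A−BK) = [4.1962 -1.7608; -1.7608 3.0478]
P' = Q + AᵀP(A−BK) = [7.4462 -4.7608; -4.7608 12.0478]
tr(P') = 19.4940

-0.6220 -1.1244


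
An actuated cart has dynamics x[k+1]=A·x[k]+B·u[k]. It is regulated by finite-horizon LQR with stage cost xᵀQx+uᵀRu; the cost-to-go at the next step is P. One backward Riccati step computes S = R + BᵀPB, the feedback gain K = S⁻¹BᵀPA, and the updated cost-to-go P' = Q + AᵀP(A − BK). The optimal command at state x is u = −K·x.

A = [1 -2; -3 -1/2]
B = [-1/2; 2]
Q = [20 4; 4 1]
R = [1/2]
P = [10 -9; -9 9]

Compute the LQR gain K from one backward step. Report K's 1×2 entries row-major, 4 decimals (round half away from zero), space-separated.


-1.5877 0.6096

BᵀP = [-23.0000 22.5000]
S = R + BᵀPB = [1/2] + [56.5000] = [57.0000]
BᵀPA = [-90.5000 34.7500]
K = S⁻¹·BᵀPA = [-1.5877 0.6096]
A−BK = [0.2061 -1.6952; 0.1754 -1.7193]
AᵀP(A−BK) = [1.3114 -0.8268; -0.8268 3.0647]
P' = Q + AᵀP(A−BK) = [21.3114 3.1732; 3.1732 4.0647]
tr(P') = 25.3761


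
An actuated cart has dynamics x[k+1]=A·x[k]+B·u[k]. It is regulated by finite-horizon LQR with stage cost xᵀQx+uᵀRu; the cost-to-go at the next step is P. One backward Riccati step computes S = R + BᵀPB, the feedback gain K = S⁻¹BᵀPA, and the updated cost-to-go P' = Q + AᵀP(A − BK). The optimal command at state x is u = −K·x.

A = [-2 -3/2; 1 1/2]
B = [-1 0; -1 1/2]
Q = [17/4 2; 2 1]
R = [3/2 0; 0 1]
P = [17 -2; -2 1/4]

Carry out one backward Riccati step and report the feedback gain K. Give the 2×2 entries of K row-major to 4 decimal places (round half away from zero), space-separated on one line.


2.1384 1.5744 0.2390 0.1740

BᵀP = [-15.0000 1.7500; -1.0000 0.1250]
S = R + BᵀPB = [3/2 0; 0 1] + [13.2500 0.8750; 0.8750 0.0625] = [14.7500 0.8750; 0.8750 1.0625]
BᵀPA = [31.7500 23.3750; 2.1250 1.5625]
K = S⁻¹·BᵀPA = [2.1384 1.5744; 0.2390 0.1740]
A−BK = [0.1384 0.0744; 3.0189 1.9874]
AᵀP(A−BK) = [7.8491 5.7673; 5.7673 4.2385]
P' = Q + AᵀP(A−BK) = [12.0991 7.7673; 7.7673 5.2385]
tr(P') = 17.3375


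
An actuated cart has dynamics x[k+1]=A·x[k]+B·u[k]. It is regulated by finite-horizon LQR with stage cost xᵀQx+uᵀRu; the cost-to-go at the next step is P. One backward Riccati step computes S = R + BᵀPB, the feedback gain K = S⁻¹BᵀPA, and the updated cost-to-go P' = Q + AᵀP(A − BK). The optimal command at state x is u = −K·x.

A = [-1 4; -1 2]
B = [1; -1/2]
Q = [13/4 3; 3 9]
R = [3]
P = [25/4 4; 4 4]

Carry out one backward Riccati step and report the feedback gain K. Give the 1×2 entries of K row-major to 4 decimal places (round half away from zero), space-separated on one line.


BᵀP = [4.2500 2.0000]
S = R + BᵀPB = [3] + [3.2500] = [6.2500]
BᵀPA = [-6.2500 21.0000]
K = S⁻¹·BᵀPA = [-1.0000 3.3600]
A−BK = [0.0000 0.6400; -1.5000 3.6800]
AᵀP(A−BK) = [12.0000 -36.0000; -36.0000 109.4400]
P' = Q + AᵀP(A−BK) = [15.2500 -33.0000; -33.0000 118.4400]
tr(P') = 133.6900

-1.0000 3.3600


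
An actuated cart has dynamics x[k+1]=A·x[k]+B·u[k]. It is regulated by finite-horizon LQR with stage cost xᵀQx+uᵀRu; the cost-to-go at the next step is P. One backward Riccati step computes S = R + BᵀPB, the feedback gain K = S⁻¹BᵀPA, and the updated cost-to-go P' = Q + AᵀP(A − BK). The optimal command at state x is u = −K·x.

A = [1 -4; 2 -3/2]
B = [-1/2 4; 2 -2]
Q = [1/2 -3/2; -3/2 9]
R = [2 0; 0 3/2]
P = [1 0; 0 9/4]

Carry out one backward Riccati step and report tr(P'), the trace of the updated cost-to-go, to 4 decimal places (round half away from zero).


19.1766

BᵀP = [-0.5000 4.5000; 4.0000 -4.5000]
S = R + BᵀPB = [2 0; 0 3/2] + [9.2500 -11.0000; -11.0000 25.0000] = [11.2500 -11.0000; -11.0000 26.5000]
BᵀPA = [8.5000 -4.7500; -5.0000 -9.2500]
K = S⁻¹·BᵀPA = [0.9612 -1.2851; 0.2103 -0.8825]
A−BK = [0.6394 -1.1126; 0.4982 -0.6948]
AᵀP(A−BK) = [2.8814 -4.2391; -4.2391 6.7951]
P' = Q + AᵀP(A−BK) = [3.3814 -5.7391; -5.7391 15.7951]
tr(P') = 19.1766


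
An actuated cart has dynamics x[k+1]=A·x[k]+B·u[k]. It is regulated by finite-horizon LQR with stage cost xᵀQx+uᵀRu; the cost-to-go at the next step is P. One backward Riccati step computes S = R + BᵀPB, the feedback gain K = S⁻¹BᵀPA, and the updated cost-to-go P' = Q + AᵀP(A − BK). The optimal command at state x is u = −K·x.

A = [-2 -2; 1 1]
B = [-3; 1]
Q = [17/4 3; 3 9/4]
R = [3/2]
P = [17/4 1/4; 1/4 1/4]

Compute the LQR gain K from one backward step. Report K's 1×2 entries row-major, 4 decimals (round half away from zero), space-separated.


0.6364 0.6364

BᵀP = [-12.5000 -0.5000]
S = R + BᵀPB = [3/2] + [37.0000] = [38.5000]
BᵀPA = [24.5000 24.5000]
K = S⁻¹·BᵀPA = [0.6364 0.6364]
A−BK = [-0.0909 -0.0909; 0.3636 0.3636]
AᵀP(A−BK) = [0.6591 0.6591; 0.6591 0.6591]
P' = Q + AᵀP(A−BK) = [4.9091 3.6591; 3.6591 2.9091]
tr(P') = 7.8182


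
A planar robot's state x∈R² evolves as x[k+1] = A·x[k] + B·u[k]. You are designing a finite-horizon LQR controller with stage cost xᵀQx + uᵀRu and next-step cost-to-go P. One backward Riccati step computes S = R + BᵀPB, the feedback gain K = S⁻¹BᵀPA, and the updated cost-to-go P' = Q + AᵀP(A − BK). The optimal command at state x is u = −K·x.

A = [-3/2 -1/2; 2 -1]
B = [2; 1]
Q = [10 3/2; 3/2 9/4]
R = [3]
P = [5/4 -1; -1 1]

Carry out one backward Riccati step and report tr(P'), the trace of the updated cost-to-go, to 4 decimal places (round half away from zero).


BᵀP = [1.5000 -1.0000]
S = R + BᵀPB = [3] + [2.0000] = [5.0000]
BᵀPA = [-4.2500 0.2500]
K = S⁻¹·BᵀPA = [-0.8500 0.0500]
A−BK = [0.2000 -0.6000; 2.8500 -1.0500]
AᵀP(A−BK) = [9.2000 -1.3500; -1.3500 0.3000]
P' = Q + AᵀP(A−BK) = [19.2000 0.1500; 0.1500 2.5500]
tr(P') = 21.7500

21.7500


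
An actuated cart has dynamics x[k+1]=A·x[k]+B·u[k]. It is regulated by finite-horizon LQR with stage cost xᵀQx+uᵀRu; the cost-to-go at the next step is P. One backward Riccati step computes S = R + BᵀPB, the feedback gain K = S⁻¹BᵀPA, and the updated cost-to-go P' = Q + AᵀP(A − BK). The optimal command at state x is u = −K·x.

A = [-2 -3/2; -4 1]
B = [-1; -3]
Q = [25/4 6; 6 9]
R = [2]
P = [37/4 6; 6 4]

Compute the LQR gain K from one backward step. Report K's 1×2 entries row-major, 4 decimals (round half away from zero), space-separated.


BᵀP = [-27.2500 -18.0000]
S = R + BᵀPB = [2] + [81.2500] = [83.2500]
BᵀPA = [126.5000 22.8750]
K = S⁻¹·BᵀPA = [1.5195 0.2748]
A−BK = [-0.4805 -1.2252; 0.5586 1.8243]
AᵀP(A−BK) = [4.7808 0.9910; 0.9910 0.5270]
P' = Q + AᵀP(A−BK) = [11.0308 6.9910; 6.9910 9.5270]
tr(P') = 20.5578

1.5195 0.2748


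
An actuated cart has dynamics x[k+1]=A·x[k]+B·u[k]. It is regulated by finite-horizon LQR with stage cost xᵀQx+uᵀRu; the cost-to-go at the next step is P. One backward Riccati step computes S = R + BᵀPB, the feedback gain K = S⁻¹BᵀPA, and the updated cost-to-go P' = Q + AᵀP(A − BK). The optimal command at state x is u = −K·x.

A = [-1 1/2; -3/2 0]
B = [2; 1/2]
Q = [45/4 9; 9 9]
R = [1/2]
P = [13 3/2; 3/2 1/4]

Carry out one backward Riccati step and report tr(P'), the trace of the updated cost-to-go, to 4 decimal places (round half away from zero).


BᵀP = [26.7500 3.1250]
S = R + BᵀPB = [1/2] + [55.0625] = [55.5625]
BᵀPA = [-31.4375 13.3750]
K = S⁻¹·BᵀPA = [-0.5658 0.2407]
A−BK = [0.1316 0.0186; -1.2171 -0.1204]
AᵀP(A−BK) = [0.2750 -0.0574; -0.0574 0.0304]
P' = Q + AᵀP(A−BK) = [11.5250 8.9426; 8.9426 9.0304]
tr(P') = 20.5554

20.5554


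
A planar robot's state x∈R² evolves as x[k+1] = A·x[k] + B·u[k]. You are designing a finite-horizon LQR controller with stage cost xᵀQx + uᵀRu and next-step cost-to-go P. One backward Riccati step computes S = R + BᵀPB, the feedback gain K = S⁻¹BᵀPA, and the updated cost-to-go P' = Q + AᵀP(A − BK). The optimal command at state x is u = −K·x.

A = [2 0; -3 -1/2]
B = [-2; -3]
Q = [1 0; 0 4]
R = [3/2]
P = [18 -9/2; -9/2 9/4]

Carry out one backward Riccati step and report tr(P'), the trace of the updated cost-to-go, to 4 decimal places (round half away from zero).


BᵀP = [-22.5000 2.2500]
S = R + BᵀPB = [3/2] + [38.2500] = [39.7500]
BᵀPA = [-51.7500 -1.1250]
K = S⁻¹·BᵀPA = [-1.3019 -0.0283]
A−BK = [-0.6038 -0.0566; -6.9057 -0.5849]
AᵀP(A−BK) = [78.8774 6.4104; 6.4104 0.5307]
P' = Q + AᵀP(A−BK) = [79.8774 6.4104; 6.4104 4.5307]
tr(P') = 84.4080

84.4080


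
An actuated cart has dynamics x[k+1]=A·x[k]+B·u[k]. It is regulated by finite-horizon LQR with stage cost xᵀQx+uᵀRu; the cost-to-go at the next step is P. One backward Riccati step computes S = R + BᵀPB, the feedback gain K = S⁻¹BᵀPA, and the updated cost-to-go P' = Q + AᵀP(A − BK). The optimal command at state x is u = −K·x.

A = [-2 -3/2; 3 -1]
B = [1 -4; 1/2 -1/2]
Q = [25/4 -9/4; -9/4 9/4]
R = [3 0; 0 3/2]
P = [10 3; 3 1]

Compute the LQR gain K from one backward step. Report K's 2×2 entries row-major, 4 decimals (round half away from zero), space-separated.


BᵀP = [11.5000 3.5000; -41.5000 -12.5000]
S = R + BᵀPB = [3 0; 0 3/2] + [13.2500 -47.7500; -47.7500 172.2500] = [16.2500 -47.7500; -47.7500 173.7500]
BᵀPA = [-12.5000 -20.7500; 45.5000 74.7500]
K = S⁻¹·BᵀPA = [0.0014 -0.0663; 0.2622 0.4120]
A−BK = [-0.9524 0.2143; 3.1304 -0.7609]
AᵀP(A−BK) = [1.0849 -0.0745; -0.0745 0.3276]
P' = Q + AᵀP(A−BK) = [7.3349 -2.3245; -2.3245 2.5776]
tr(P') = 9.9125

0.0014 -0.0663 0.2622 0.4120


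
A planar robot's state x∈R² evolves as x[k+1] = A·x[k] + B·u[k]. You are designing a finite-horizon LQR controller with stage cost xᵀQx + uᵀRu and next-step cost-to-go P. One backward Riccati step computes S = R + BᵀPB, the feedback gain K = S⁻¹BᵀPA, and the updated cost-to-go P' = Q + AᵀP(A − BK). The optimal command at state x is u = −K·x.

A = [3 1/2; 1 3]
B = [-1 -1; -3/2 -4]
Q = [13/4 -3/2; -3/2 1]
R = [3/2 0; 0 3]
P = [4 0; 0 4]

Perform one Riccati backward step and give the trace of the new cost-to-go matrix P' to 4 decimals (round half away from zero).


20.9730

BᵀP = [-4.0000 -6.0000; -4.0000 -16.0000]
S = R + BᵀPB = [3/2 0; 0 3] + [13.0000 28.0000; 28.0000 68.0000] = [14.5000 28.0000; 28.0000 71.0000]
BᵀPA = [-18.0000 -20.0000; -28.0000 -50.0000]
K = S⁻¹·BᵀPA = [-2.0122 -0.0815; 0.3992 -0.6721]
A−BK = [1.3870 -0.2536; -0.4216 0.1894]
AᵀP(A−BK) = [14.9572 -2.2851; -2.2851 1.7658]
P' = Q + AᵀP(A−BK) = [18.2072 -3.7851; -3.7851 2.7658]
tr(P') = 20.9730


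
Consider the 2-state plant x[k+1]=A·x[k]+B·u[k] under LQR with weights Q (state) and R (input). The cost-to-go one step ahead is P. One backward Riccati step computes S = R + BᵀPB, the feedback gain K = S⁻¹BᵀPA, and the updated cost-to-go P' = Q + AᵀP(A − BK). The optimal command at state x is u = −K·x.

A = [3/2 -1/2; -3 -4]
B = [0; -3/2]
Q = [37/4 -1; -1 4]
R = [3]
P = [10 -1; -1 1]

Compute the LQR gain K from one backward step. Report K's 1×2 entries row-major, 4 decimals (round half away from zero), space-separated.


BᵀP = [1.5000 -1.5000]
S = R + BᵀPB = [3] + [2.2500] = [5.2500]
BᵀPA = [6.7500 5.2500]
K = S⁻¹·BᵀPA = [1.2857 1.0000]
A−BK = [1.5000 -0.5000; -1.0714 -2.5000]
AᵀP(A−BK) = [31.8214 2.2500; 2.2500 9.2500]
P' = Q + AᵀP(A−BK) = [41.0714 1.2500; 1.2500 13.2500]
tr(P') = 54.3214

1.2857 1.0000


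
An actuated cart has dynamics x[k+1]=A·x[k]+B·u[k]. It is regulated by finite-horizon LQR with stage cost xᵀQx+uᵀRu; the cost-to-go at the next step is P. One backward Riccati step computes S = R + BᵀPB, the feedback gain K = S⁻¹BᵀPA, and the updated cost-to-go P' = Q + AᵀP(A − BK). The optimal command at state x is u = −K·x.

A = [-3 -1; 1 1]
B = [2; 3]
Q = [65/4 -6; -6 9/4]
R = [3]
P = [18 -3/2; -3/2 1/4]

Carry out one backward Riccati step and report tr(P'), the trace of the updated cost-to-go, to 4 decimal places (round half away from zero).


BᵀP = [31.5000 -2.2500]
S = R + BᵀPB = [3] + [56.2500] = [59.2500]
BᵀPA = [-96.7500 -33.7500]
K = S⁻¹·BᵀPA = [-1.6329 -0.5696]
A−BK = [0.2658 0.1392; 5.8987 2.7089]
AᵀP(A−BK) = [13.2658 5.1392; 5.1392 2.0253]
P' = Q + AᵀP(A−BK) = [29.5158 -0.8608; -0.8608 4.2753]
tr(P') = 33.7911

33.7911


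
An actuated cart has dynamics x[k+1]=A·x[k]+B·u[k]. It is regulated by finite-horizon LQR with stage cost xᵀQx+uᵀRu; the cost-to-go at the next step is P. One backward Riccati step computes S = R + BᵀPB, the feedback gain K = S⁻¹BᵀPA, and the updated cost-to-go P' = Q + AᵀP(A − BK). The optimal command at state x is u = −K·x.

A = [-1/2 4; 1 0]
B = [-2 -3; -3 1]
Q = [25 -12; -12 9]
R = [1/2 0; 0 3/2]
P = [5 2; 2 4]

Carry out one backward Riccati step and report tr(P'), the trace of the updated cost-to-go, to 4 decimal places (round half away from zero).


35.9229

BᵀP = [-16.0000 -16.0000; -13.0000 -2.0000]
S = R + BᵀPB = [1/2 0; 0 3/2] + [80.0000 32.0000; 32.0000 37.0000] = [80.5000 32.0000; 32.0000 38.5000]
BᵀPA = [-8.0000 -64.0000; 4.5000 -52.0000]
K = S⁻¹·BᵀPA = [-0.2178 -0.3855; 0.2979 -1.0302]
A−BK = [-0.0419 0.1383; 0.0487 -0.1262]
AᵀP(A−BK) = [0.1669 -0.4479; -0.4479 1.7559]
P' = Q + AᵀP(A−BK) = [25.1669 -12.4479; -12.4479 10.7559]
tr(P') = 35.9229


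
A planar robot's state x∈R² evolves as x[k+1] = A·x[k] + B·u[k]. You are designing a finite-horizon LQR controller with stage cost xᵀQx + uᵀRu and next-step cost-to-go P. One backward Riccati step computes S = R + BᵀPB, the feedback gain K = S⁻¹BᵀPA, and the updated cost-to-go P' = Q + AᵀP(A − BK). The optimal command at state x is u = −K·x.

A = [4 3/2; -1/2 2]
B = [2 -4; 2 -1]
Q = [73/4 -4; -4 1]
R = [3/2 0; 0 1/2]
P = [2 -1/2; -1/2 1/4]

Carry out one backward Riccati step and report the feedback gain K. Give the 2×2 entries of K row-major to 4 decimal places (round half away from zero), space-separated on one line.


BᵀP = [3.0000 -0.5000; -7.5000 1.7500]
S = R + BᵀPB = [3/2 0; 0 1/2] + [5.0000 -11.5000; -11.5000 28.2500] = [6.5000 -11.5000; -11.5000 28.7500]
BᵀPA = [12.2500 3.5000; -30.8750 -7.7500]
K = S⁻¹·BᵀPA = [-0.0526 0.2105; -1.0950 -0.1854]
A−BK = [-0.2746 0.3375; -1.4897 1.3936]
AᵀP(A−BK) = [0.9002 -0.1768; -0.1768 0.3267]
P' = Q + AᵀP(A−BK) = [19.1502 -4.1768; -4.1768 1.3267]
tr(P') = 20.4768

-0.0526 0.2105 -1.0950 -0.1854


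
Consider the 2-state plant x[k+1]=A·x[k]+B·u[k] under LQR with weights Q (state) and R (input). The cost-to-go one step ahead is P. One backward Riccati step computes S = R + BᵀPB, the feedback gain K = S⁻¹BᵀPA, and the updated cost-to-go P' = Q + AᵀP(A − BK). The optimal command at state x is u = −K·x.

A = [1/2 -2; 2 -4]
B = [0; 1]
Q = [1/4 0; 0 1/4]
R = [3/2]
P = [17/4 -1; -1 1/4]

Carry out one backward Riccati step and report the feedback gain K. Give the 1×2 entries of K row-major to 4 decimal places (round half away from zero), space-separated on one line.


0.0000 0.5714

BᵀP = [-1.0000 0.2500]
S = R + BᵀPB = [3/2] + [0.2500] = [1.7500]
BᵀPA = [0.0000 1.0000]
K = S⁻¹·BᵀPA = [0.0000 0.5714]
A−BK = [0.5000 -2.0000; 2.0000 -4.5714]
AᵀP(A−BK) = [0.0625 -0.2500; -0.2500 4.4286]
P' = Q + AᵀP(A−BK) = [0.3125 -0.2500; -0.2500 4.6786]
tr(P') = 4.9911


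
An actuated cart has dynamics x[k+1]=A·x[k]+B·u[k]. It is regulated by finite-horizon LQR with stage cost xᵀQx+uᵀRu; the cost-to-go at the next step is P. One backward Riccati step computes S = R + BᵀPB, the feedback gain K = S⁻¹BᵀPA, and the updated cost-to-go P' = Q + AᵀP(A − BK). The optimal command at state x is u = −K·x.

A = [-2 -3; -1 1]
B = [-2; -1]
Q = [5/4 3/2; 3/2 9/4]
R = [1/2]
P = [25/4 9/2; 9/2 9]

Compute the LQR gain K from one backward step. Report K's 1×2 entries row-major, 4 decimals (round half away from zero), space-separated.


0.9905 0.6286

BᵀP = [-17.0000 -18.0000]
S = R + BᵀPB = [1/2] + [52.0000] = [52.5000]
BᵀPA = [52.0000 33.0000]
K = S⁻¹·BᵀPA = [0.9905 0.6286]
A−BK = [-0.0190 -1.7429; -0.0095 1.6286]
AᵀP(A−BK) = [0.4952 0.3143; 0.3143 17.5071]
P' = Q + AᵀP(A−BK) = [1.7452 1.8143; 1.8143 19.7571]
tr(P') = 21.5024


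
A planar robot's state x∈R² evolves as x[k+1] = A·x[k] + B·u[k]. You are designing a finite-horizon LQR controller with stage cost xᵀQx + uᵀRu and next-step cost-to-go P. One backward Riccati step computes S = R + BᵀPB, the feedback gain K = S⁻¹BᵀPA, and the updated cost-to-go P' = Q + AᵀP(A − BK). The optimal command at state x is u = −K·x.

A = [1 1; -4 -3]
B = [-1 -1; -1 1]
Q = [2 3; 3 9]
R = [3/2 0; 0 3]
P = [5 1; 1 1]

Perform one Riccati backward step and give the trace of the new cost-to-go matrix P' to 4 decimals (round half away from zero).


24.1584

BᵀP = [-6.0000 -2.0000; -4.0000 0.0000]
S = R + BᵀPB = [3/2 0; 0 3] + [8.0000 4.0000; 4.0000 4.0000] = [9.5000 4.0000; 4.0000 7.0000]
BᵀPA = [2.0000 0.0000; -4.0000 -4.0000]
K = S⁻¹·BᵀPA = [0.5941 0.3168; -0.9109 -0.7525]
A−BK = [0.6832 0.5644; -2.4950 -1.9307]
AᵀP(A−BK) = [8.1683 6.3564; 6.3564 4.9901]
P' = Q + AᵀP(A−BK) = [10.1683 9.3564; 9.3564 13.9901]
tr(P') = 24.1584


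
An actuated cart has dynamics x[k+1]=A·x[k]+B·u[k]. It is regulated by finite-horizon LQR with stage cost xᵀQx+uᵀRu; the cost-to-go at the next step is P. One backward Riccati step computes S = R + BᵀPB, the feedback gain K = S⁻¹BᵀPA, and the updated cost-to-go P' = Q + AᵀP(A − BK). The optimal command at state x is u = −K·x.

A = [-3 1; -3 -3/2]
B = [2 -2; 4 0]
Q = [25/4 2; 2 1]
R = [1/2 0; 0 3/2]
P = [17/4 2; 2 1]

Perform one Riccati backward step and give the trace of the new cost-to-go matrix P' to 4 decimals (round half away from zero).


8.0672

BᵀP = [16.5000 8.0000; -8.5000 -4.0000]
S = R + BᵀPB = [1/2 0; 0 3/2] + [65.0000 -33.0000; -33.0000 17.0000] = [65.5000 -33.0000; -33.0000 18.5000]
BᵀPA = [-73.5000 4.5000; 37.5000 -2.5000]
K = S⁻¹·BᵀPA = [-0.9959 0.0061; 0.2505 -0.1242]
A−BK = [-0.5071 0.7393; 0.9837 -1.5244]
AᵀP(A−BK) = [0.6553 -0.1421; -0.1421 0.1619]
P' = Q + AᵀP(A−BK) = [6.9053 1.8579; 1.8579 1.1619]
tr(P') = 8.0672


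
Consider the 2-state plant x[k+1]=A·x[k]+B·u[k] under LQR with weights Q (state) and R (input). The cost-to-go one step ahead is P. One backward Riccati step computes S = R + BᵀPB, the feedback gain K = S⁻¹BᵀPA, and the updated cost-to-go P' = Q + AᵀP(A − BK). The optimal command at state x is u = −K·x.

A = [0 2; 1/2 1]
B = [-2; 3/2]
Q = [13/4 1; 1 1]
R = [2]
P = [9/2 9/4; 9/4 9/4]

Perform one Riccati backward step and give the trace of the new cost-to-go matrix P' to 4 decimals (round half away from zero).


BᵀP = [-5.6250 -1.1250]
S = R + BᵀPB = [2] + [9.5625] = [11.5625]
BᵀPA = [-0.5625 -12.3750]
K = S⁻¹·BᵀPA = [-0.0486 -1.0703]
A−BK = [-0.0973 -0.1405; 0.5730 2.6054]
AᵀP(A−BK) = [0.5351 2.7730; 2.7730 16.0054]
P' = Q + AᵀP(A−BK) = [3.7851 3.7730; 3.7730 17.0054]
tr(P') = 20.7905

20.7905


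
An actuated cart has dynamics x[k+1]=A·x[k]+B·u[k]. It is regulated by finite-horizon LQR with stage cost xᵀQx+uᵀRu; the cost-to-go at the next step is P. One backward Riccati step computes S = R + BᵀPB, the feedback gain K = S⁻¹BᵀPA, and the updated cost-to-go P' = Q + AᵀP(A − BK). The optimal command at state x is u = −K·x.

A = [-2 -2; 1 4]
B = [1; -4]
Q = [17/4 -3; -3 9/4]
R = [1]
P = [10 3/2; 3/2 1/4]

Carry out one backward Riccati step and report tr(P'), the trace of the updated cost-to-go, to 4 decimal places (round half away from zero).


BᵀP = [4.0000 0.5000]
S = R + BᵀPB = [1] + [2.0000] = [3.0000]
BᵀPA = [-7.5000 -6.0000]
K = S⁻¹·BᵀPA = [-2.5000 -2.0000]
A−BK = [0.5000 0.0000; -9.0000 -4.0000]
AᵀP(A−BK) = [15.5000 11.0000; 11.0000 8.0000]
P' = Q + AᵀP(A−BK) = [19.7500 8.0000; 8.0000 10.2500]
tr(P') = 30.0000

30.0000


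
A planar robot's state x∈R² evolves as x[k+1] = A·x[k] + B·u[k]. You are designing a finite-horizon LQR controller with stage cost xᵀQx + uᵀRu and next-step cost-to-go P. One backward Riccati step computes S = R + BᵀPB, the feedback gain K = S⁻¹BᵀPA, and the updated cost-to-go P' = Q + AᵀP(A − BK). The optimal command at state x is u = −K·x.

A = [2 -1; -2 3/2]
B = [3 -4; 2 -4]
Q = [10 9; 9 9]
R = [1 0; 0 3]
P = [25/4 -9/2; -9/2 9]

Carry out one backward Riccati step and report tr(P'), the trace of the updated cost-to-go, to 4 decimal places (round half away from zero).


BᵀP = [9.7500 4.5000; -7.0000 -18.0000]
S = R + BᵀPB = [1 0; 0 3] + [38.2500 -57.0000; -57.0000 100.0000] = [39.2500 -57.0000; -57.0000 103.0000]
BᵀPA = [10.5000 -3.0000; 22.0000 -20.0000]
K = S⁻¹·BᵀPA = [2.9424 -1.8255; 1.8419 -1.2044]
A−BK = [0.5405 -0.3411; -0.5172 0.3334]
AᵀP(A−BK) = [25.5836 -16.3351; -16.3351 10.4353]
P' = Q + AᵀP(A−BK) = [35.5836 -7.3351; -7.3351 19.4353]
tr(P') = 55.0189

55.0189


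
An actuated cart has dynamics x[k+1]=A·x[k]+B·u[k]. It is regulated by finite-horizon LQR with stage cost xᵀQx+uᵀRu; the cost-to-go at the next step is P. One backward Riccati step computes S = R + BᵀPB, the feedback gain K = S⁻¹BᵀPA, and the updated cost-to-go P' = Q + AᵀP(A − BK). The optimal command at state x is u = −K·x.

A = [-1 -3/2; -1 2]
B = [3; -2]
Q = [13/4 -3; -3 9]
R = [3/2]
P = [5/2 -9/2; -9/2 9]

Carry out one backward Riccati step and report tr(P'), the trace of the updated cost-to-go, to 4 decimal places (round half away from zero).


BᵀP = [16.5000 -31.5000]
S = R + BᵀPB = [3/2] + [112.5000] = [114.0000]
BᵀPA = [15.0000 -87.7500]
K = S⁻¹·BᵀPA = [0.1316 -0.7697]
A−BK = [-1.3947 0.8092; -0.7368 0.4605]
AᵀP(A−BK) = [0.5263 -0.4539; -0.4539 1.0806]
P' = Q + AᵀP(A−BK) = [3.7763 -3.4539; -3.4539 10.0806]
tr(P') = 13.8569

13.8569


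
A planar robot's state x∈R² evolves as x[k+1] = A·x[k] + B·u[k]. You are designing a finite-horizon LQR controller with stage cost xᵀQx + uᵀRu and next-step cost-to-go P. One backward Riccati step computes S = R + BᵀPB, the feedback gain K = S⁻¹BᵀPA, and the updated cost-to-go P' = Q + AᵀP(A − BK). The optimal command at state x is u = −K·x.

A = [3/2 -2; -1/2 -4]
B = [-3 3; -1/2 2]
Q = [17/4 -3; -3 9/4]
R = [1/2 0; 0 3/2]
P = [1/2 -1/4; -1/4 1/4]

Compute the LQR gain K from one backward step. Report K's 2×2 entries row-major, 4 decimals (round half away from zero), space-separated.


BᵀP = [-1.3750 0.6250; 1.0000 -0.2500]
S = R + BᵀPB = [1/2 0; 0 3/2] + [3.8125 -2.8750; -2.8750 2.5000] = [4.3125 -2.8750; -2.8750 4.0000]
BᵀPA = [-2.3750 0.2500; 1.6250 -1.0000]
K = S⁻¹·BᵀPA = [-0.5374 -0.2087; 0.0200 -0.4000]
A−BK = [-0.1722 -1.4261; -0.8087 -3.3043]
AᵀP(A−BK) = [0.2537 0.4043; 0.4043 1.6522]
P' = Q + AᵀP(A−BK) = [4.5037 -2.5957; -2.5957 3.9022]
tr(P') = 8.4059

-0.5374 -0.2087 0.0200 -0.4000


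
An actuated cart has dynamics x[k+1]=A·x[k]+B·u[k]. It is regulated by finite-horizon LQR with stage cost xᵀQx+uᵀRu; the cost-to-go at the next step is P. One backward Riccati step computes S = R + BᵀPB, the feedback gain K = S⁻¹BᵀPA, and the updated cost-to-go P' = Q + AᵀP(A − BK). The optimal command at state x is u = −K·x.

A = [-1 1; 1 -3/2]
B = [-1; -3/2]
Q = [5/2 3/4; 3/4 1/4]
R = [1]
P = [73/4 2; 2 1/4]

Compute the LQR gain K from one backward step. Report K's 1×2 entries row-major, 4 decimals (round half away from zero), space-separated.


0.7312 -0.6852

BᵀP = [-21.2500 -2.3750]
S = R + BᵀPB = [1] + [24.8125] = [25.8125]
BᵀPA = [18.8750 -17.6875]
K = S⁻¹·BᵀPA = [0.7312 -0.6852]
A−BK = [-0.2688 0.3148; 2.0969 -2.5278]
AᵀP(A−BK) = [0.6979 -0.6913; -0.6913 0.6925]
P' = Q + AᵀP(A−BK) = [3.1979 0.0587; 0.0587 0.9425]
tr(P') = 4.1404


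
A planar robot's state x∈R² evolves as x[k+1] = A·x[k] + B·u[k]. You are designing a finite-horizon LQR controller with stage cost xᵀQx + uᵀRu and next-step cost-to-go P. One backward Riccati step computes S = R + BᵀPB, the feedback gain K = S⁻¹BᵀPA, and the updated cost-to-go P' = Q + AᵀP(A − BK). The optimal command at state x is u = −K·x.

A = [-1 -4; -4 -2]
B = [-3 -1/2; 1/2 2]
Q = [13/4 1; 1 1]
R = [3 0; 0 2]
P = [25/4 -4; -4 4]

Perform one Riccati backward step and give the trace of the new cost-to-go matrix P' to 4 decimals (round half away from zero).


BᵀP = [-20.7500 14.0000; -11.1250 10.0000]
S = R + BᵀPB = [3 0; 0 2] + [69.2500 38.3750; 38.3750 25.5625] = [72.2500 38.3750; 38.3750 27.5625]
BᵀPA = [-35.2500 55.0000; -28.8750 24.5000]
K = S⁻¹·BᵀPA = [0.2631 1.1099; -1.4140 -0.6564]
A−BK = [-0.9176 -0.9986; -1.3036 -1.2422]
AᵀP(A−BK) = [6.6969 5.1701; 5.1701 7.0381]
P' = Q + AᵀP(A−BK) = [9.9469 6.1701; 6.1701 8.0381]
tr(P') = 17.9849

17.9849


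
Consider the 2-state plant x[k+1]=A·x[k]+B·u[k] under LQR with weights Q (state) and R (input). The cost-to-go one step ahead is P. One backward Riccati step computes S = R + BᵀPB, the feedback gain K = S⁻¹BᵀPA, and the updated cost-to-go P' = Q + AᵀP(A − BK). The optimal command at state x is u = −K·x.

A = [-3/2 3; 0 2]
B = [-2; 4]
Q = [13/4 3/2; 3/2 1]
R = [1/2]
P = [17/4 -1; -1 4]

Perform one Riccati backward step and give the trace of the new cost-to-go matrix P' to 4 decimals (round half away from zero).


52.4337

BᵀP = [-12.5000 18.0000]
S = R + BᵀPB = [1/2] + [97.0000] = [97.5000]
BᵀPA = [18.7500 -1.5000]
K = S⁻¹·BᵀPA = [0.1923 -0.0154]
A−BK = [-1.1154 2.9692; -0.7692 2.0615]
AᵀP(A−BK) = [5.9567 -15.8365; -15.8365 42.2269]
P' = Q + AᵀP(A−BK) = [9.2067 -14.3365; -14.3365 43.2269]
tr(P') = 52.4337


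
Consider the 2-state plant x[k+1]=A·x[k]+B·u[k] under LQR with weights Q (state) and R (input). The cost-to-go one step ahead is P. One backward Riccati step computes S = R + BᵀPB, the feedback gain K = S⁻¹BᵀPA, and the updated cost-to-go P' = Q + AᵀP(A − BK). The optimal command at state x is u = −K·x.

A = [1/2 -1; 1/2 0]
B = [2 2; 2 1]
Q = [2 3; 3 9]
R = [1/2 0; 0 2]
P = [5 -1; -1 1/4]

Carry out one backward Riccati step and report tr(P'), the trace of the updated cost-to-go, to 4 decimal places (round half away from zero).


11.2206

BᵀP = [8.0000 -1.5000; 9.0000 -1.7500]
S = R + BᵀPB = [1/2 0; 0 2] + [13.0000 14.5000; 14.5000 16.2500] = [13.5000 14.5000; 14.5000 18.2500]
BᵀPA = [3.2500 -8.0000; 3.6250 -9.0000]
K = S⁻¹·BᵀPA = [0.1869 -0.4291; 0.0502 -0.1522]
A−BK = [0.0260 0.1626; 0.0761 1.0104]
AᵀP(A−BK) = [0.0234 -0.0536; -0.0536 0.1972]
P' = Q + AᵀP(A−BK) = [2.0234 2.9464; 2.9464 9.1972]
tr(P') = 11.2206


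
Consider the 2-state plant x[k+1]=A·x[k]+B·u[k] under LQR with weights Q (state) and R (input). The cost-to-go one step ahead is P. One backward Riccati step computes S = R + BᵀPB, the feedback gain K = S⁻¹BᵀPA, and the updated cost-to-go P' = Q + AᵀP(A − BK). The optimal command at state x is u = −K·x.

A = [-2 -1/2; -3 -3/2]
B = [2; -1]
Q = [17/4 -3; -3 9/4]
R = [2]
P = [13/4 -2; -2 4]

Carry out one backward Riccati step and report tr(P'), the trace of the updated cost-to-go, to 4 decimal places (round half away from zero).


BᵀP = [8.5000 -8.0000]
S = R + BᵀPB = [2] + [25.0000] = [27.0000]
BᵀPA = [7.0000 7.7500]
K = S⁻¹·BᵀPA = [0.2593 0.2870]
A−BK = [-2.5185 -1.0741; -2.7407 -1.2130]
AᵀP(A−BK) = [23.1852 10.2407; 10.2407 4.5880]
P' = Q + AᵀP(A−BK) = [27.4352 7.2407; 7.2407 6.8380]
tr(P') = 34.2731

34.2731
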